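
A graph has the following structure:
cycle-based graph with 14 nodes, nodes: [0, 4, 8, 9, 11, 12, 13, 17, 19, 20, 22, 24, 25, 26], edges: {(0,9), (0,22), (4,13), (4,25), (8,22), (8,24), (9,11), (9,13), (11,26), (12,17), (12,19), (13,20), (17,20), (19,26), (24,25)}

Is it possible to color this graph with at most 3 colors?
Yes, G is 3-colorable

A valid 3-coloring: color 1: [0, 8, 11, 13, 17, 19, 25]; color 2: [4, 9, 12, 20, 22, 24, 26].
(χ(G) = 2 ≤ 3.)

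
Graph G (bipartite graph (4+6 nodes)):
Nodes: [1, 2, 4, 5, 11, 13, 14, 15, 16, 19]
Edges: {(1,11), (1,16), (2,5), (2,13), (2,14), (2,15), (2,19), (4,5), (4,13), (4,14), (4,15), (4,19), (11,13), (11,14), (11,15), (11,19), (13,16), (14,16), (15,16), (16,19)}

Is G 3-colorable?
A valid 3-coloring: color 1: [2, 4, 11, 16]; color 2: [1, 5, 13, 14, 15, 19].
(χ(G) = 2 ≤ 3.)

Yes, G is 3-colorable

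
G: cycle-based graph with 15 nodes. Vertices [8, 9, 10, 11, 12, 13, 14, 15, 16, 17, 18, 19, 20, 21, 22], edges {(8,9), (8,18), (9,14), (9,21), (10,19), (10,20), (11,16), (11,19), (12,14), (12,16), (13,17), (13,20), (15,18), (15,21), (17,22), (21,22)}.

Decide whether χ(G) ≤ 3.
Yes, G is 3-colorable

A valid 3-coloring: color 1: [9, 10, 11, 12, 13, 15, 22]; color 2: [14, 16, 17, 18, 19, 20, 21]; color 3: [8].
(χ(G) = 3 ≤ 3.)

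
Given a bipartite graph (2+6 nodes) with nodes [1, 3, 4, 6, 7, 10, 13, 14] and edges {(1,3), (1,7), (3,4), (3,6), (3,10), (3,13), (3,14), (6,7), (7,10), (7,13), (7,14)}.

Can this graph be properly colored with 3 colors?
Yes, G is 3-colorable

A valid 3-coloring: color 1: [3, 7]; color 2: [1, 4, 6, 10, 13, 14].
(χ(G) = 2 ≤ 3.)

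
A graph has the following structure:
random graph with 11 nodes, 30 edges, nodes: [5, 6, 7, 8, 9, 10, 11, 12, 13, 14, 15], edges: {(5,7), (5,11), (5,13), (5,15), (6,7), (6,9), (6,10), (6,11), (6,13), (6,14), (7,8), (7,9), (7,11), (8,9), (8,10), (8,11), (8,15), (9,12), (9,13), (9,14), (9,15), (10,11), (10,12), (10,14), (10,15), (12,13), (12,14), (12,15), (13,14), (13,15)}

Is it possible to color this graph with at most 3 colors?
The clique on vertices [9, 12, 13, 14] has size 4 > 3, so it alone needs 4 colors.

No, G is not 3-colorable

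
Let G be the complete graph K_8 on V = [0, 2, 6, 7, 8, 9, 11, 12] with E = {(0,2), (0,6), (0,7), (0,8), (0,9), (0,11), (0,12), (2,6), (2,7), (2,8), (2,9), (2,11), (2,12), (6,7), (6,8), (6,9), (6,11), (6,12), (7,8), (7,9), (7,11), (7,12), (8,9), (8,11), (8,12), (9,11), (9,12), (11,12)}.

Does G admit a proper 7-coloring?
The clique on vertices [0, 2, 6, 7, 8, 9, 11, 12] has size 8 > 7, so it alone needs 8 colors.

No, G is not 7-colorable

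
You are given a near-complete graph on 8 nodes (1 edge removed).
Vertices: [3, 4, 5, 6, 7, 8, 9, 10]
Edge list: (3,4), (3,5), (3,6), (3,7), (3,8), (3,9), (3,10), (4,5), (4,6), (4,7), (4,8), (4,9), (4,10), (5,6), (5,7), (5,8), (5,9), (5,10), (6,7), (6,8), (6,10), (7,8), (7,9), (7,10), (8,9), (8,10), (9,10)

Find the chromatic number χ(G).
Clique number ω(G) = 7 (lower bound: χ ≥ ω).
The clique on [3, 4, 5, 7, 8, 9, 10] has size 7, forcing χ ≥ 7, and the coloring below uses 7 colors, so χ(G) = 7.
A valid 7-coloring: color 1: [8]; color 2: [10]; color 3: [5]; color 4: [3]; color 5: [4]; color 6: [7]; color 7: [6, 9].

χ(G) = 7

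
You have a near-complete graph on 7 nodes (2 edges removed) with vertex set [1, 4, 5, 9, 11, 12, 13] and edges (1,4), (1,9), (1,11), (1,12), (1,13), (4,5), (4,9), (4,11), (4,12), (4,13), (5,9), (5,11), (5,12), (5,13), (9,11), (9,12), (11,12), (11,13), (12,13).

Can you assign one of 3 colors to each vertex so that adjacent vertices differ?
No, G is not 3-colorable

The clique on vertices [1, 4, 9, 11, 12] has size 5 > 3, so it alone needs 5 colors.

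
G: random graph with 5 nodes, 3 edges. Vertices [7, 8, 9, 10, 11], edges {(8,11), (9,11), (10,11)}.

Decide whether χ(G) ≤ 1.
Edge (8,11) forces its endpoints to differ, so 1 color is not enough.

No, G is not 1-colorable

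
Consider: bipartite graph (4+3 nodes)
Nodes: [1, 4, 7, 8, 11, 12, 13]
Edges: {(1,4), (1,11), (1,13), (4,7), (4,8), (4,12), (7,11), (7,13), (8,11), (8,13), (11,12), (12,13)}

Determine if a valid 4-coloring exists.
Yes, G is 4-colorable

A valid 4-coloring: color 1: [4, 11, 13]; color 2: [1, 7, 8, 12].
(χ(G) = 2 ≤ 4.)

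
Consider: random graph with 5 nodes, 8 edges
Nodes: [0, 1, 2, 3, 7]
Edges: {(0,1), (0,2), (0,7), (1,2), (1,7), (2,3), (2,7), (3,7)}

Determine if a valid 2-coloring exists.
The clique on vertices [0, 1, 2, 7] has size 4 > 2, so it alone needs 4 colors.

No, G is not 2-colorable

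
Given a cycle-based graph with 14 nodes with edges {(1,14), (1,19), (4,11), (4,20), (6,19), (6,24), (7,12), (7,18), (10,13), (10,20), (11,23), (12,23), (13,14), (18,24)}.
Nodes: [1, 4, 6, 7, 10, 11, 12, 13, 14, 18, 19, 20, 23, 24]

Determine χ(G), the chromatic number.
χ(G) = 2

Clique number ω(G) = 2 (lower bound: χ ≥ ω).
The graph is bipartite (no odd cycle), so 2 colors suffice: χ(G) = 2.
A valid 2-coloring: color 1: [1, 6, 11, 12, 13, 18, 20]; color 2: [4, 7, 10, 14, 19, 23, 24].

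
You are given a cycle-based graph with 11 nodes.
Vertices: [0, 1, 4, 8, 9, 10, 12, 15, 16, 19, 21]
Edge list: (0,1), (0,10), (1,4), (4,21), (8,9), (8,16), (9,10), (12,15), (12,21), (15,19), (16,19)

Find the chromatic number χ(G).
Clique number ω(G) = 2 (lower bound: χ ≥ ω).
Odd cycle [21, 12, 15, 19, 16, 8, 9, 10, 0, 1, 4] needs 3 colors (χ ≥ 3).
The coloring below uses 3 colors, so χ(G) = 3.
A valid 3-coloring: color 1: [1, 9, 15, 16, 21]; color 2: [4, 8, 10, 12, 19]; color 3: [0].

χ(G) = 3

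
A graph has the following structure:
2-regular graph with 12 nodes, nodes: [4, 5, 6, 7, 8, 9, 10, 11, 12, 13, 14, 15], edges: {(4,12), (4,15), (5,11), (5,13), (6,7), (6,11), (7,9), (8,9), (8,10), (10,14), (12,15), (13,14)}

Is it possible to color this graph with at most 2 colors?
The clique on vertices [4, 12, 15] has size 3 > 2, so it alone needs 3 colors.

No, G is not 2-colorable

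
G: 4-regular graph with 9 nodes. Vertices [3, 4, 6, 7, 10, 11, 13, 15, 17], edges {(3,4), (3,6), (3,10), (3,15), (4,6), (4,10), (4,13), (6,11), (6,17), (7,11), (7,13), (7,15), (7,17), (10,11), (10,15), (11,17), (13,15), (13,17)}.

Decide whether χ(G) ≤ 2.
No, G is not 2-colorable

The clique on vertices [3, 4, 10] has size 3 > 2, so it alone needs 3 colors.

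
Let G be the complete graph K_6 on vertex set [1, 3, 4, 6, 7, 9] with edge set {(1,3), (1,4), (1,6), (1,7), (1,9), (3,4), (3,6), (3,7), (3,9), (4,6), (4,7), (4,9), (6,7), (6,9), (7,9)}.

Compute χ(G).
Clique number ω(G) = 6 (lower bound: χ ≥ ω).
The clique on [1, 3, 4, 6, 7, 9] has size 6, forcing χ ≥ 6, and the coloring below uses 6 colors, so χ(G) = 6.
A valid 6-coloring: color 1: [9]; color 2: [4]; color 3: [1]; color 4: [6]; color 5: [7]; color 6: [3].

χ(G) = 6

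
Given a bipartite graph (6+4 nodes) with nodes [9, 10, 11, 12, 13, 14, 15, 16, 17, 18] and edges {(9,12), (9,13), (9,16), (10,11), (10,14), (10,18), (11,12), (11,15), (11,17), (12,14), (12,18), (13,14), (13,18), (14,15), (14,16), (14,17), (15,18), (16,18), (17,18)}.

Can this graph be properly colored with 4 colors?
Yes, G is 4-colorable

A valid 4-coloring: color 1: [9, 11, 14, 18]; color 2: [10, 12, 13, 15, 16, 17].
(χ(G) = 2 ≤ 4.)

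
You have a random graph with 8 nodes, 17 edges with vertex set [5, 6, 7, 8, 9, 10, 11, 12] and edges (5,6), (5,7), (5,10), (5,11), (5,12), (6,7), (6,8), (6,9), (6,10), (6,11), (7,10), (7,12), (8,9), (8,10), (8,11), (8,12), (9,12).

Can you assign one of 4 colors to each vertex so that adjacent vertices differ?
Yes, G is 4-colorable

A valid 4-coloring: color 1: [6, 12]; color 2: [5, 8]; color 3: [9, 10, 11]; color 4: [7].
(χ(G) = 4 ≤ 4.)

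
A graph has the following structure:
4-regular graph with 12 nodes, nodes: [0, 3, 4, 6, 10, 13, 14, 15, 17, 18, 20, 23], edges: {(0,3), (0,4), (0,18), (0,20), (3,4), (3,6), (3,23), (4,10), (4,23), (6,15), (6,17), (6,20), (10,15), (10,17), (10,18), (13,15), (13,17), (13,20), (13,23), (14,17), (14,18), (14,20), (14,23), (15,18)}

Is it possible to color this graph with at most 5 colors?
Yes, G is 5-colorable

A valid 5-coloring: color 1: [4, 6, 13, 14]; color 2: [3, 17, 18, 20]; color 3: [0, 10, 23]; color 4: [15].
(χ(G) = 4 ≤ 5.)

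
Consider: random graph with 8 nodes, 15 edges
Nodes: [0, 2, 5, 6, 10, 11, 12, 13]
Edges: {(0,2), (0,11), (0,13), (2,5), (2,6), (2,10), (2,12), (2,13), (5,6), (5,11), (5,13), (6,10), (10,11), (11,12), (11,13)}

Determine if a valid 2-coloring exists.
The clique on vertices [0, 2, 13] has size 3 > 2, so it alone needs 3 colors.

No, G is not 2-colorable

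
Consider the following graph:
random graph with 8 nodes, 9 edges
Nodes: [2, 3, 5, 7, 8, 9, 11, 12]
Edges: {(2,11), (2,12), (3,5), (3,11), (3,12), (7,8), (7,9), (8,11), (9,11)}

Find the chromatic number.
χ(G) = 2

Clique number ω(G) = 2 (lower bound: χ ≥ ω).
The graph is bipartite (no odd cycle), so 2 colors suffice: χ(G) = 2.
A valid 2-coloring: color 1: [5, 7, 11, 12]; color 2: [2, 3, 8, 9].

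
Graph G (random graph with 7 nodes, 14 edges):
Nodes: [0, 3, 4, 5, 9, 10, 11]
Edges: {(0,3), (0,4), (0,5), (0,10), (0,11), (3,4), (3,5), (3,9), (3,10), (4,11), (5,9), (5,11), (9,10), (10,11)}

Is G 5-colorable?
Yes, G is 5-colorable

A valid 5-coloring: color 1: [3, 11]; color 2: [0, 9]; color 3: [4, 5, 10].
(χ(G) = 3 ≤ 5.)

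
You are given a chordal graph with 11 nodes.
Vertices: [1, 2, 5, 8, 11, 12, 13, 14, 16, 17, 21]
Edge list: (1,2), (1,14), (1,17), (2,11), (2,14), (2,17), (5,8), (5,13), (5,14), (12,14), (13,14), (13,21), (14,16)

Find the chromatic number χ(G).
χ(G) = 3

Clique number ω(G) = 3 (lower bound: χ ≥ ω).
The clique on [1, 2, 14] has size 3, forcing χ ≥ 3, and the coloring below uses 3 colors, so χ(G) = 3.
A valid 3-coloring: color 1: [8, 11, 14, 17, 21]; color 2: [2, 12, 13, 16]; color 3: [1, 5].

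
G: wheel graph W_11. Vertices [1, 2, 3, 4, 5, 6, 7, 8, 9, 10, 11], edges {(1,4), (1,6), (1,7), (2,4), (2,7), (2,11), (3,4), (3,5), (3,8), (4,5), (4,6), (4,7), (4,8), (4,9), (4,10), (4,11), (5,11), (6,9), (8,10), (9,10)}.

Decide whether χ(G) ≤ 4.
Yes, G is 4-colorable

A valid 4-coloring: color 1: [4]; color 2: [3, 6, 7, 10, 11]; color 3: [1, 2, 5, 8, 9].
(χ(G) = 3 ≤ 4.)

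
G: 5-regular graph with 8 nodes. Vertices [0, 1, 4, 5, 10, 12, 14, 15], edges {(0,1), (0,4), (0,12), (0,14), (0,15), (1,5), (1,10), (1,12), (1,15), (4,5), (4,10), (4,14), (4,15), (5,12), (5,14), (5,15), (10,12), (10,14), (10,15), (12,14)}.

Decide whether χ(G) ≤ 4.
Yes, G is 4-colorable

A valid 4-coloring: color 1: [0, 5, 10]; color 2: [14, 15]; color 3: [1, 4]; color 4: [12].
(χ(G) = 4 ≤ 4.)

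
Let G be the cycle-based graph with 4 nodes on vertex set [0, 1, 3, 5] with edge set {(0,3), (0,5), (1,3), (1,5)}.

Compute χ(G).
Clique number ω(G) = 2 (lower bound: χ ≥ ω).
The graph is bipartite (no odd cycle), so 2 colors suffice: χ(G) = 2.
A valid 2-coloring: color 1: [0, 1]; color 2: [3, 5].

χ(G) = 2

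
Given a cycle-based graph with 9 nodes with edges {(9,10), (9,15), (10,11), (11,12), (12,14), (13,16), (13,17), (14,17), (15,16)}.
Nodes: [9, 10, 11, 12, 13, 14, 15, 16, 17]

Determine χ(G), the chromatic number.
χ(G) = 3

Clique number ω(G) = 2 (lower bound: χ ≥ ω).
Odd cycle [14, 12, 11, 10, 9, 15, 16, 13, 17] needs 3 colors (χ ≥ 3).
The coloring below uses 3 colors, so χ(G) = 3.
A valid 3-coloring: color 1: [9, 11, 13, 14]; color 2: [10, 12, 15, 17]; color 3: [16].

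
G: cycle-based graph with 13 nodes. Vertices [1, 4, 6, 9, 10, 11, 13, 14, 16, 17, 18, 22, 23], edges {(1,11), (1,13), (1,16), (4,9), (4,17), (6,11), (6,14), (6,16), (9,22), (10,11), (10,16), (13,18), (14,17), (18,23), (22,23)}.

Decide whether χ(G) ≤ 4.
Yes, G is 4-colorable

A valid 4-coloring: color 1: [4, 11, 14, 16, 18, 22]; color 2: [1, 6, 9, 10, 17, 23]; color 3: [13].
(χ(G) = 3 ≤ 4.)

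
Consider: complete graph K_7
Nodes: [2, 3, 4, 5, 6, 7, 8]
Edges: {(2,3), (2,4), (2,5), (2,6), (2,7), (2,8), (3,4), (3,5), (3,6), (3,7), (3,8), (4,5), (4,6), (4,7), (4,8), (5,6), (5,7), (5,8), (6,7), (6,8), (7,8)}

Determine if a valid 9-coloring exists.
Yes, G is 9-colorable

A valid 9-coloring: color 1: [5]; color 2: [8]; color 3: [7]; color 4: [4]; color 5: [6]; color 6: [2]; color 7: [3].
(χ(G) = 7 ≤ 9.)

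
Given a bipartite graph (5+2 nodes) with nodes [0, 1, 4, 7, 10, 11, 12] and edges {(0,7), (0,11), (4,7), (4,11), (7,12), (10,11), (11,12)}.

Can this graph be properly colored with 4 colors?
A valid 4-coloring: color 1: [1, 7, 11]; color 2: [0, 4, 10, 12].
(χ(G) = 2 ≤ 4.)

Yes, G is 4-colorable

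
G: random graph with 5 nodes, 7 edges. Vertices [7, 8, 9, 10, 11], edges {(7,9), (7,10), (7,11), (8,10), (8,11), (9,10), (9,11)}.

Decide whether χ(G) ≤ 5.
Yes, G is 5-colorable

A valid 5-coloring: color 1: [7, 8]; color 2: [9]; color 3: [10, 11].
(χ(G) = 3 ≤ 5.)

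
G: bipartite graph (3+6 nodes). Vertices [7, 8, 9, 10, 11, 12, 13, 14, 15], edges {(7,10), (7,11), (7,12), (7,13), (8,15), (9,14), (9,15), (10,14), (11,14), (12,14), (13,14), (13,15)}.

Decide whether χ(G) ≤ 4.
Yes, G is 4-colorable

A valid 4-coloring: color 1: [7, 14, 15]; color 2: [8, 9, 10, 11, 12, 13].
(χ(G) = 2 ≤ 4.)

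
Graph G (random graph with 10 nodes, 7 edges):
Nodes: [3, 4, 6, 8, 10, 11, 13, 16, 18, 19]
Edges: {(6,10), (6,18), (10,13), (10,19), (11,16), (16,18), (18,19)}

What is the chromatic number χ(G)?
Clique number ω(G) = 2 (lower bound: χ ≥ ω).
The graph is bipartite (no odd cycle), so 2 colors suffice: χ(G) = 2.
A valid 2-coloring: color 1: [3, 4, 8, 10, 11, 18]; color 2: [6, 13, 16, 19].

χ(G) = 2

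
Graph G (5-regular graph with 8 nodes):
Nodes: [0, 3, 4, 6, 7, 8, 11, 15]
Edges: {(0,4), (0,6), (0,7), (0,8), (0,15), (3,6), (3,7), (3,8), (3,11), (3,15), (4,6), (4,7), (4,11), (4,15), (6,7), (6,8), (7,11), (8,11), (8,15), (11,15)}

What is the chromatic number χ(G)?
χ(G) = 4

Clique number ω(G) = 4 (lower bound: χ ≥ ω).
The clique on [0, 4, 6, 7] has size 4, forcing χ ≥ 4, and the coloring below uses 4 colors, so χ(G) = 4.
A valid 4-coloring: color 1: [0, 3]; color 2: [6, 11]; color 3: [4, 8]; color 4: [7, 15].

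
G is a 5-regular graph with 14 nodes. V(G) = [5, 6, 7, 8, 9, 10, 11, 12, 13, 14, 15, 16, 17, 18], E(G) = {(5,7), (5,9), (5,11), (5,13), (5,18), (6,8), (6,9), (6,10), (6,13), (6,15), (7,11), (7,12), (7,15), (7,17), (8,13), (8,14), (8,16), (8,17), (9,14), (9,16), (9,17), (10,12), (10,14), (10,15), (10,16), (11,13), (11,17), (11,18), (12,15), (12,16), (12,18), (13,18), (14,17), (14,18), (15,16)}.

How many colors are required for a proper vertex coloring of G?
χ(G) = 4

Clique number ω(G) = 4 (lower bound: χ ≥ ω).
The clique on [5, 11, 13, 18] has size 4, forcing χ ≥ 4, and the coloring below uses 4 colors, so χ(G) = 4.
A valid 4-coloring: color 1: [7, 8, 9, 10, 18]; color 2: [6, 11, 12, 14]; color 3: [13, 15, 17]; color 4: [5, 16].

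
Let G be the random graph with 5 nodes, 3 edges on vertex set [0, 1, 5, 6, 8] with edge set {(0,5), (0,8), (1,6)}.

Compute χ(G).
χ(G) = 2

Clique number ω(G) = 2 (lower bound: χ ≥ ω).
The graph is bipartite (no odd cycle), so 2 colors suffice: χ(G) = 2.
A valid 2-coloring: color 1: [0, 6]; color 2: [1, 5, 8].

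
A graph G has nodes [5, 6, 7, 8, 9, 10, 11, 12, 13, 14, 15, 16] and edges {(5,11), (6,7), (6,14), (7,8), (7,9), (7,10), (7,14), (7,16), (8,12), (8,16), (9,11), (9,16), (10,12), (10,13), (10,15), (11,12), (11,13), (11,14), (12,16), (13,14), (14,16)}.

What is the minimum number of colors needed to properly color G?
χ(G) = 3

Clique number ω(G) = 3 (lower bound: χ ≥ ω).
The clique on [7, 8, 16] has size 3, forcing χ ≥ 3, and the coloring below uses 3 colors, so χ(G) = 3.
A valid 3-coloring: color 1: [5, 7, 12, 13, 15]; color 2: [8, 9, 10, 14]; color 3: [6, 11, 16].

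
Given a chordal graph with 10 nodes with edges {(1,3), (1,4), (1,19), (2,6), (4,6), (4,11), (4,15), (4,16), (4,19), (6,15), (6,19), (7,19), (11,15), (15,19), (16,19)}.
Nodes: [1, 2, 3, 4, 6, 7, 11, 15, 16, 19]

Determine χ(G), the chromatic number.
χ(G) = 4

Clique number ω(G) = 4 (lower bound: χ ≥ ω).
The clique on [4, 6, 15, 19] has size 4, forcing χ ≥ 4, and the coloring below uses 4 colors, so χ(G) = 4.
A valid 4-coloring: color 1: [2, 3, 11, 19]; color 2: [4, 7]; color 3: [1, 6, 16]; color 4: [15].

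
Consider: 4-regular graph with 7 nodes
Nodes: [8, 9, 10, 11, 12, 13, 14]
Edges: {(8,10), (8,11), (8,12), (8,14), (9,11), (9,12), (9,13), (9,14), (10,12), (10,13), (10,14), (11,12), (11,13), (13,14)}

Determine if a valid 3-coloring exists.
Suppose a proper 3-coloring c exists. The clique [8, 10, 12] takes 3 distinct colors; by symmetry let c(8) = 1, c(10) = 2, c(12) = 3.
- Vertex 11: neighbors [8, 12] already have colors [1, 3] ⇒ c(11) = 2.
- Vertex 9: neighbors [11, 12] already have colors [2, 3] ⇒ c(9) = 1.
- Vertex 13: neighbors [9, 10] already have colors [1, 2] ⇒ c(13) = 3.
- Vertex 14: neighbors [8, 10, 13] already have colors [1, 2, 3] — all 3 colors blocked. Contradiction.
The forced assignments end in a contradiction, so G has no proper 3-coloring (χ ≥ 4).

No, G is not 3-colorable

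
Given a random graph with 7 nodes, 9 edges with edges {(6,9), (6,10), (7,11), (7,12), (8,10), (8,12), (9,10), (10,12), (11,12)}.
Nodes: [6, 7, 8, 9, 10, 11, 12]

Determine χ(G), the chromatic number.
χ(G) = 3

Clique number ω(G) = 3 (lower bound: χ ≥ ω).
The clique on [8, 10, 12] has size 3, forcing χ ≥ 3, and the coloring below uses 3 colors, so χ(G) = 3.
A valid 3-coloring: color 1: [7, 10]; color 2: [6, 12]; color 3: [8, 9, 11].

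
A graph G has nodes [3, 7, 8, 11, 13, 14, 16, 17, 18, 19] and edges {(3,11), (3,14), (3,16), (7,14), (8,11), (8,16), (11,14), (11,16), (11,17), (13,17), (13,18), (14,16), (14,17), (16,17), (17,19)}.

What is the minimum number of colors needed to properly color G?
Clique number ω(G) = 4 (lower bound: χ ≥ ω).
The clique on [11, 14, 16, 17] has size 4, forcing χ ≥ 4, and the coloring below uses 4 colors, so χ(G) = 4.
A valid 4-coloring: color 1: [7, 13, 16, 19]; color 2: [8, 14, 18]; color 3: [11]; color 4: [3, 17].

χ(G) = 4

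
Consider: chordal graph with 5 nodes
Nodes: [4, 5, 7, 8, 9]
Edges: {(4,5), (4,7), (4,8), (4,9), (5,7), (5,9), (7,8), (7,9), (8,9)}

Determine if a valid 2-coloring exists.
No, G is not 2-colorable

The clique on vertices [4, 7, 8, 9] has size 4 > 2, so it alone needs 4 colors.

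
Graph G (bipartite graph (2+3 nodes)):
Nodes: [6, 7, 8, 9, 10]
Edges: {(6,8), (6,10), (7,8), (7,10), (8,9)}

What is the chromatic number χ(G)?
χ(G) = 2

Clique number ω(G) = 2 (lower bound: χ ≥ ω).
The graph is bipartite (no odd cycle), so 2 colors suffice: χ(G) = 2.
A valid 2-coloring: color 1: [8, 10]; color 2: [6, 7, 9].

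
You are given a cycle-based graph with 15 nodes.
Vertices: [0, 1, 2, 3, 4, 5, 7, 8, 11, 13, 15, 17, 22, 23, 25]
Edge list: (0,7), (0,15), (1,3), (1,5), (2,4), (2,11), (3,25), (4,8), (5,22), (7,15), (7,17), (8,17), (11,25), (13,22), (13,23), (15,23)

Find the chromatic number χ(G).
Clique number ω(G) = 3 (lower bound: χ ≥ ω).
The clique on [0, 7, 15] has size 3, forcing χ ≥ 3, and the coloring below uses 3 colors, so χ(G) = 3.
A valid 3-coloring: color 1: [3, 4, 5, 11, 13, 15, 17]; color 2: [1, 2, 7, 8, 22, 23, 25]; color 3: [0].

χ(G) = 3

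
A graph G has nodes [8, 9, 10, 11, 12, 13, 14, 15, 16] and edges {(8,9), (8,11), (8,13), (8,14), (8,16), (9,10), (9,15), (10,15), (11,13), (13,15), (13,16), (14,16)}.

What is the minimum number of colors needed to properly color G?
Clique number ω(G) = 3 (lower bound: χ ≥ ω).
The clique on [8, 13, 16] has size 3, forcing χ ≥ 3, and the coloring below uses 3 colors, so χ(G) = 3.
A valid 3-coloring: color 1: [8, 10, 12]; color 2: [9, 13, 14]; color 3: [11, 15, 16].

χ(G) = 3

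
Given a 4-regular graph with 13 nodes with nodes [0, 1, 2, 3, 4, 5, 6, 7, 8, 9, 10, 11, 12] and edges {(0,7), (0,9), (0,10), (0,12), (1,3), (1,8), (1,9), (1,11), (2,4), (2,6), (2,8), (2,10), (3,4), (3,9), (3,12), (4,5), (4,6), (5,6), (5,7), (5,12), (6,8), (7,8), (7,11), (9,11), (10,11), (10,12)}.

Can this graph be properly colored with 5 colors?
A valid 5-coloring: color 1: [1, 6, 7, 12]; color 2: [4, 8, 9, 10]; color 3: [0, 2, 3, 5, 11].
(χ(G) = 3 ≤ 5.)

Yes, G is 5-colorable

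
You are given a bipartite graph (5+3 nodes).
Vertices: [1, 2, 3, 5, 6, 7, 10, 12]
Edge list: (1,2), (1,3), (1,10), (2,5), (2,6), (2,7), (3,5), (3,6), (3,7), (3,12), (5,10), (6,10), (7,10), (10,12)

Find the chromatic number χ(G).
Clique number ω(G) = 2 (lower bound: χ ≥ ω).
The graph is bipartite (no odd cycle), so 2 colors suffice: χ(G) = 2.
A valid 2-coloring: color 1: [2, 3, 10]; color 2: [1, 5, 6, 7, 12].

χ(G) = 2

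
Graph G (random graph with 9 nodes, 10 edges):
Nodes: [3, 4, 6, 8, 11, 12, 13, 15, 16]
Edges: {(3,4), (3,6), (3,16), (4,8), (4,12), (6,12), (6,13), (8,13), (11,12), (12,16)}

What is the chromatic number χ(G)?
Clique number ω(G) = 2 (lower bound: χ ≥ ω).
Odd cycle [13, 6, 3, 4, 8] needs 3 colors (χ ≥ 3).
The coloring below uses 3 colors, so χ(G) = 3.
A valid 3-coloring: color 1: [3, 12, 13, 15]; color 2: [4, 6, 11, 16]; color 3: [8].

χ(G) = 3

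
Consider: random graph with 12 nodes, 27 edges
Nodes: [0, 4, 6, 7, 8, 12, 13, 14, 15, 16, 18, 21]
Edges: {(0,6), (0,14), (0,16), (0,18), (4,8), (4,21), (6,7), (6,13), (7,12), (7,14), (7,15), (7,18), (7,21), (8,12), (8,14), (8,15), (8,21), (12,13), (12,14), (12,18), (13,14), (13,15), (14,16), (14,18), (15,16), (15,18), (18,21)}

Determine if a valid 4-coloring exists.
A valid 4-coloring: color 1: [6, 14, 15, 21]; color 2: [0, 7, 8, 13]; color 3: [4, 16, 18]; color 4: [12].
(χ(G) = 4 ≤ 4.)

Yes, G is 4-colorable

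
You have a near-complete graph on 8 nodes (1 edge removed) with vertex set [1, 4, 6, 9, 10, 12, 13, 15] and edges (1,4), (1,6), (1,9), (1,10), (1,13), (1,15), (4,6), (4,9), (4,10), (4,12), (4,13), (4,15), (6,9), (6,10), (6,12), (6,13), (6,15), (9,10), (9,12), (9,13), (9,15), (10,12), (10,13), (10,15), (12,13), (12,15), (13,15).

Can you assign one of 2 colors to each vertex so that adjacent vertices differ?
The clique on vertices [1, 4, 6, 9, 10, 13, 15] has size 7 > 2, so it alone needs 7 colors.

No, G is not 2-colorable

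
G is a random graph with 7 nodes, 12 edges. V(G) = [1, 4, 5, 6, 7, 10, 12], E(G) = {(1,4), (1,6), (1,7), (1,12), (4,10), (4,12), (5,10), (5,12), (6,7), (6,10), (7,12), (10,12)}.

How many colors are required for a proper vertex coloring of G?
Clique number ω(G) = 3 (lower bound: χ ≥ ω).
The clique on [1, 4, 12] has size 3, forcing χ ≥ 3, and the coloring below uses 3 colors, so χ(G) = 3.
A valid 3-coloring: color 1: [6, 12]; color 2: [1, 10]; color 3: [4, 5, 7].

χ(G) = 3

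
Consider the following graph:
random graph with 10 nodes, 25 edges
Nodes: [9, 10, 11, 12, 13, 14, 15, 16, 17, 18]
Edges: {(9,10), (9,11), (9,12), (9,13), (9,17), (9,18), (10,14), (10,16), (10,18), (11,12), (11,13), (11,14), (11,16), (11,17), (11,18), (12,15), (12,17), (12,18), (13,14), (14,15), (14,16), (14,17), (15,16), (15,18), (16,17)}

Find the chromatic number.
Clique number ω(G) = 4 (lower bound: χ ≥ ω).
The clique on [11, 14, 16, 17] has size 4, forcing χ ≥ 4, and the coloring below uses 4 colors, so χ(G) = 4.
A valid 4-coloring: color 1: [10, 11, 15]; color 2: [9, 14]; color 3: [13, 17, 18]; color 4: [12, 16].

χ(G) = 4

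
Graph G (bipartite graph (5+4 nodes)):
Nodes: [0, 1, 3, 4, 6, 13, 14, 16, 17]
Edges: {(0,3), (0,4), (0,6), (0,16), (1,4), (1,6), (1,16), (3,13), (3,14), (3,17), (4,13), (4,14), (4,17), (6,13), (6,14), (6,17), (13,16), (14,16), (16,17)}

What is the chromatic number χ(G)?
χ(G) = 2

Clique number ω(G) = 2 (lower bound: χ ≥ ω).
The graph is bipartite (no odd cycle), so 2 colors suffice: χ(G) = 2.
A valid 2-coloring: color 1: [3, 4, 6, 16]; color 2: [0, 1, 13, 14, 17].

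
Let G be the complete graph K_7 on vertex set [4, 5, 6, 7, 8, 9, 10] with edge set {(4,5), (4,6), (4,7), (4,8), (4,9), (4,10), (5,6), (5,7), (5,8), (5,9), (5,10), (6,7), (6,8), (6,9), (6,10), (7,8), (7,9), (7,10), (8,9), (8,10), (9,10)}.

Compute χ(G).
χ(G) = 7

Clique number ω(G) = 7 (lower bound: χ ≥ ω).
The clique on [4, 5, 6, 7, 8, 9, 10] has size 7, forcing χ ≥ 7, and the coloring below uses 7 colors, so χ(G) = 7.
A valid 7-coloring: color 1: [6]; color 2: [10]; color 3: [7]; color 4: [8]; color 5: [5]; color 6: [9]; color 7: [4].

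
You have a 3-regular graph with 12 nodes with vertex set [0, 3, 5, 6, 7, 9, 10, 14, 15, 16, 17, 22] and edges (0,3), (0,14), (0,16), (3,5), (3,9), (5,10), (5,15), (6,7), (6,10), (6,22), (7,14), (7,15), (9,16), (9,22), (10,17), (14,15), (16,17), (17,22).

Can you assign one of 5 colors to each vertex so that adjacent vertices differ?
A valid 5-coloring: color 1: [0, 5, 7, 22]; color 2: [3, 6, 14, 17]; color 3: [10, 15, 16]; color 4: [9].
(χ(G) = 3 ≤ 5.)

Yes, G is 5-colorable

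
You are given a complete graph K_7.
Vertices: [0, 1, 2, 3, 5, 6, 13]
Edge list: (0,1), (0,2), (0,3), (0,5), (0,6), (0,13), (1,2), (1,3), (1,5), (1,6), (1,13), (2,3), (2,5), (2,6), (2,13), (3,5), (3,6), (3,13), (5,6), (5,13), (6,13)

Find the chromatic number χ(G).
χ(G) = 7

Clique number ω(G) = 7 (lower bound: χ ≥ ω).
The clique on [0, 1, 2, 3, 5, 6, 13] has size 7, forcing χ ≥ 7, and the coloring below uses 7 colors, so χ(G) = 7.
A valid 7-coloring: color 1: [0]; color 2: [5]; color 3: [1]; color 4: [3]; color 5: [13]; color 6: [6]; color 7: [2].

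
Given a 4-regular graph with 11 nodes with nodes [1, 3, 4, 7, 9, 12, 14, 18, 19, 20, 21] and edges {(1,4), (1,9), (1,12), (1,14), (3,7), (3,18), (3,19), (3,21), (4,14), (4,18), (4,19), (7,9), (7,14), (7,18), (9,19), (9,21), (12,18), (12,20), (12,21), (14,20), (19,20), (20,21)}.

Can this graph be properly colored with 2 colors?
The clique on vertices [1, 4, 14] has size 3 > 2, so it alone needs 3 colors.

No, G is not 2-colorable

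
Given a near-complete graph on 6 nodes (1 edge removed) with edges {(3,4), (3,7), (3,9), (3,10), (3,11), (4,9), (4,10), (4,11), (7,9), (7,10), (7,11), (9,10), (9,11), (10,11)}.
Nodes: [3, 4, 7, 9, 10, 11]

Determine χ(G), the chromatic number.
Clique number ω(G) = 5 (lower bound: χ ≥ ω).
The clique on [3, 4, 9, 10, 11] has size 5, forcing χ ≥ 5, and the coloring below uses 5 colors, so χ(G) = 5.
A valid 5-coloring: color 1: [10]; color 2: [9]; color 3: [11]; color 4: [3]; color 5: [4, 7].

χ(G) = 5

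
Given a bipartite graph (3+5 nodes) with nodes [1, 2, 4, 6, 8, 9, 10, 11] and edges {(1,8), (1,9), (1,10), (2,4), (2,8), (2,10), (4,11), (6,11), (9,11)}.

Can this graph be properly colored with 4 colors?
Yes, G is 4-colorable

A valid 4-coloring: color 1: [1, 2, 11]; color 2: [4, 6, 8, 9, 10].
(χ(G) = 2 ≤ 4.)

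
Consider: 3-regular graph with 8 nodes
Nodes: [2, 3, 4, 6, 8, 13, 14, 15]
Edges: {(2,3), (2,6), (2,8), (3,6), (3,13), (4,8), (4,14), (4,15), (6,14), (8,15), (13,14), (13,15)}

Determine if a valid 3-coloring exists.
A valid 3-coloring: color 1: [3, 14, 15]; color 2: [6, 8, 13]; color 3: [2, 4].
(χ(G) = 3 ≤ 3.)

Yes, G is 3-colorable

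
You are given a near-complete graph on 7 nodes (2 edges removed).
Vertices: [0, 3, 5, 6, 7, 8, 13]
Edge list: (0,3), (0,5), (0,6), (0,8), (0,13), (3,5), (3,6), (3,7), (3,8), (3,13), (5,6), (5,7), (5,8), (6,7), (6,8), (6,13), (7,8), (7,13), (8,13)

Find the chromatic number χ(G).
Clique number ω(G) = 5 (lower bound: χ ≥ ω).
The clique on [0, 3, 6, 8, 13] has size 5, forcing χ ≥ 5, and the coloring below uses 5 colors, so χ(G) = 5.
A valid 5-coloring: color 1: [6]; color 2: [8]; color 3: [3]; color 4: [5, 13]; color 5: [0, 7].

χ(G) = 5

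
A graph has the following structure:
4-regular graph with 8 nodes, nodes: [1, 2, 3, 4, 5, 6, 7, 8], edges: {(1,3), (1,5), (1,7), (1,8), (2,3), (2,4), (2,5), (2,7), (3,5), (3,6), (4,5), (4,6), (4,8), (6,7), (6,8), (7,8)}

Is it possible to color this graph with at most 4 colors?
Yes, G is 4-colorable

A valid 4-coloring: color 1: [5, 8]; color 2: [1, 2, 6]; color 3: [3, 4, 7].
(χ(G) = 3 ≤ 4.)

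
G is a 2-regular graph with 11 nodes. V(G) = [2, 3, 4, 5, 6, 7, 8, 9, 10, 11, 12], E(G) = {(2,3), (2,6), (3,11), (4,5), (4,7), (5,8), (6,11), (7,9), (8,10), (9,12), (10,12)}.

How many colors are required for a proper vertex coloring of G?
Clique number ω(G) = 2 (lower bound: χ ≥ ω).
Odd cycle [4, 7, 9, 12, 10, 8, 5] needs 3 colors (χ ≥ 3).
The coloring below uses 3 colors, so χ(G) = 3.
A valid 3-coloring: color 1: [3, 4, 6, 8, 9]; color 2: [2, 5, 7, 11, 12]; color 3: [10].

χ(G) = 3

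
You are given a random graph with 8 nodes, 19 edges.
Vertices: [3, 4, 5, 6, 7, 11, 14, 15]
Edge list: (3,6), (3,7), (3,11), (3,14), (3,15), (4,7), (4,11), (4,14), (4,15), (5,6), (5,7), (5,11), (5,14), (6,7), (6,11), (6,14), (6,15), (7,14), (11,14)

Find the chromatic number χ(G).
Clique number ω(G) = 4 (lower bound: χ ≥ ω).
The clique on [3, 6, 11, 14] has size 4, forcing χ ≥ 4, and the coloring below uses 4 colors, so χ(G) = 4.
A valid 4-coloring: color 1: [4, 6]; color 2: [14, 15]; color 3: [7, 11]; color 4: [3, 5].

χ(G) = 4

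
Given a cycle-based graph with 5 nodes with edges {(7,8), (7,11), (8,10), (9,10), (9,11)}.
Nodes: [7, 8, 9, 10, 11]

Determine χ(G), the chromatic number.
χ(G) = 3

Clique number ω(G) = 2 (lower bound: χ ≥ ω).
Odd cycle [8, 10, 9, 11, 7] needs 3 colors (χ ≥ 3).
The coloring below uses 3 colors, so χ(G) = 3.
A valid 3-coloring: color 1: [8, 11]; color 2: [7, 10]; color 3: [9].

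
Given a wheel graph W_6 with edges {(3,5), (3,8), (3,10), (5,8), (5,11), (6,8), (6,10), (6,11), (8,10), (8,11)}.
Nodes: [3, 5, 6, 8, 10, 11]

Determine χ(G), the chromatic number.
χ(G) = 4

Clique number ω(G) = 3 (lower bound: χ ≥ ω).
Odd cycle [10, 3, 5, 11, 6] needs 3 colors (χ ≥ 3).
Vertex 8 is adjacent to every vertex of [3, 5, 6, 10, 11], which already need 3 colors among themselves, so 8 needs a new color (χ ≥ 4).
The coloring below uses 4 colors, so χ(G) = 4.
A valid 4-coloring: color 1: [8]; color 2: [10, 11]; color 3: [3, 6]; color 4: [5].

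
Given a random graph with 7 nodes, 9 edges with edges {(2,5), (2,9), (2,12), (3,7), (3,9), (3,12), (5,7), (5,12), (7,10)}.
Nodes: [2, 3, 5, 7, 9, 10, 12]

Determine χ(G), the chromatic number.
χ(G) = 3

Clique number ω(G) = 3 (lower bound: χ ≥ ω).
The clique on [2, 5, 12] has size 3, forcing χ ≥ 3, and the coloring below uses 3 colors, so χ(G) = 3.
A valid 3-coloring: color 1: [7, 9, 12]; color 2: [3, 5, 10]; color 3: [2].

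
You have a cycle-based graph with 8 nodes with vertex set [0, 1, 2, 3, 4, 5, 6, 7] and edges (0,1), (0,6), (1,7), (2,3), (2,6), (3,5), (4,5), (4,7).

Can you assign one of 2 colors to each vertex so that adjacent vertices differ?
Yes, G is 2-colorable

A valid 2-coloring: color 1: [0, 2, 5, 7]; color 2: [1, 3, 4, 6].
(χ(G) = 2 ≤ 2.)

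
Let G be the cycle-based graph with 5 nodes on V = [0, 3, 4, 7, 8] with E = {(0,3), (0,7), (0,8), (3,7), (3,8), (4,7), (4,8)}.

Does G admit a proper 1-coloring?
No, G is not 1-colorable

The clique on vertices [0, 3, 8] has size 3 > 1, so it alone needs 3 colors.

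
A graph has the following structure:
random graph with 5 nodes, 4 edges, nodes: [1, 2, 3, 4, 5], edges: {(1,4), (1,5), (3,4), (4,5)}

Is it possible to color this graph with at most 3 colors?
A valid 3-coloring: color 1: [2, 4]; color 2: [1, 3]; color 3: [5].
(χ(G) = 3 ≤ 3.)

Yes, G is 3-colorable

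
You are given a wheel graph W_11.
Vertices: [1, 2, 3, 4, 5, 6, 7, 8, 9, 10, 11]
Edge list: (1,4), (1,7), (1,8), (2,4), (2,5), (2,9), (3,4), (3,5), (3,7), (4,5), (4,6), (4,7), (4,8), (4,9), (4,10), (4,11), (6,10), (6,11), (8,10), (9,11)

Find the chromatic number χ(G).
Clique number ω(G) = 3 (lower bound: χ ≥ ω).
The clique on [1, 4, 8] has size 3, forcing χ ≥ 3, and the coloring below uses 3 colors, so χ(G) = 3.
A valid 3-coloring: color 1: [4]; color 2: [5, 6, 7, 8, 9]; color 3: [1, 2, 3, 10, 11].

χ(G) = 3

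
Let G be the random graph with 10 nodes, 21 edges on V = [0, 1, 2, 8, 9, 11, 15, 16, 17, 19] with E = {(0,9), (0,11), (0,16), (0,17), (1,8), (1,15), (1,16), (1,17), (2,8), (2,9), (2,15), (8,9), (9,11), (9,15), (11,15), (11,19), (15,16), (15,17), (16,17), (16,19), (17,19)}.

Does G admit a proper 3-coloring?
The clique on vertices [1, 15, 16, 17] has size 4 > 3, so it alone needs 4 colors.

No, G is not 3-colorable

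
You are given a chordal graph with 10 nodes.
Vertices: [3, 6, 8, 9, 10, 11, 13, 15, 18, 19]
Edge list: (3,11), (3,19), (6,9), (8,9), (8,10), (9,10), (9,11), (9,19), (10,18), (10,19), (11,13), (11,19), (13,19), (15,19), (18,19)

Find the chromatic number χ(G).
Clique number ω(G) = 3 (lower bound: χ ≥ ω).
The clique on [8, 9, 10] has size 3, forcing χ ≥ 3, and the coloring below uses 3 colors, so χ(G) = 3.
A valid 3-coloring: color 1: [6, 8, 19]; color 2: [3, 9, 13, 15, 18]; color 3: [10, 11].

χ(G) = 3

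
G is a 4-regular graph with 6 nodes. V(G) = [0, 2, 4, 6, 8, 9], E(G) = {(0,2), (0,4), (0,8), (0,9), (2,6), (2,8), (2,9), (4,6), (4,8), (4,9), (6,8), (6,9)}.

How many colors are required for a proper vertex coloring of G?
χ(G) = 3

Clique number ω(G) = 3 (lower bound: χ ≥ ω).
The clique on [0, 2, 8] has size 3, forcing χ ≥ 3, and the coloring below uses 3 colors, so χ(G) = 3.
A valid 3-coloring: color 1: [2, 4]; color 2: [8, 9]; color 3: [0, 6].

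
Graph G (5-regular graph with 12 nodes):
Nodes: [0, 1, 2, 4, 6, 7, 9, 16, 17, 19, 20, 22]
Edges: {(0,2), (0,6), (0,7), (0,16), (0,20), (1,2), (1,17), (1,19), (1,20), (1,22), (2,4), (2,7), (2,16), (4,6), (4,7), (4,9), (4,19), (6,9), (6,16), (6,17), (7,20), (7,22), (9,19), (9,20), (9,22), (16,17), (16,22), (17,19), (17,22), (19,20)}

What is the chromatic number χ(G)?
Clique number ω(G) = 3 (lower bound: χ ≥ ω).
Suppose a proper 3-coloring c exists. The clique [0, 2, 7] takes 3 distinct colors; by symmetry let c(0) = 1, c(2) = 2, c(7) = 3.
- Vertex 4: neighbors [2, 7] already have colors [2, 3] ⇒ c(4) = 1.
- Vertex 16: neighbors [0, 2] already have colors [1, 2] ⇒ c(16) = 3.
- Vertex 20: neighbors [0, 7] already have colors [1, 3] ⇒ c(20) = 2.
- Vertex 9: neighbors [4, 20] already have colors [1, 2] ⇒ c(9) = 3.
- Vertex 19: neighbors [4, 20, 9] already have colors [1, 2, 3] — all 3 colors blocked. Contradiction.
The forced assignments end in a contradiction, so G has no proper 3-coloring (χ ≥ 4).
The coloring below uses 4 colors, so χ(G) = 4.
A valid 4-coloring: color 1: [4, 17, 20]; color 2: [1, 7, 9, 16]; color 3: [2, 6, 19, 22]; color 4: [0].

χ(G) = 4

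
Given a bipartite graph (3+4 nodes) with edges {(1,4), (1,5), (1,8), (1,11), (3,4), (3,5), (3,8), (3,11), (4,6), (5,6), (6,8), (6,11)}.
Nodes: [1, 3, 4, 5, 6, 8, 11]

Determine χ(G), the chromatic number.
Clique number ω(G) = 2 (lower bound: χ ≥ ω).
The graph is bipartite (no odd cycle), so 2 colors suffice: χ(G) = 2.
A valid 2-coloring: color 1: [1, 3, 6]; color 2: [4, 5, 8, 11].

χ(G) = 2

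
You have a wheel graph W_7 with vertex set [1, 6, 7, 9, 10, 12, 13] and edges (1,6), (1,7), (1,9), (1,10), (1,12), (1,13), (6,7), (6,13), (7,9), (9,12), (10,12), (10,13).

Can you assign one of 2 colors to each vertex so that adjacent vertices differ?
The clique on vertices [1, 9, 12] has size 3 > 2, so it alone needs 3 colors.

No, G is not 2-colorable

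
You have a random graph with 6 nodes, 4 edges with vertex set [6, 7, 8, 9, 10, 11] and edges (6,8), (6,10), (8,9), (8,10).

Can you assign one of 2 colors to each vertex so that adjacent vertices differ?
No, G is not 2-colorable

The clique on vertices [6, 8, 10] has size 3 > 2, so it alone needs 3 colors.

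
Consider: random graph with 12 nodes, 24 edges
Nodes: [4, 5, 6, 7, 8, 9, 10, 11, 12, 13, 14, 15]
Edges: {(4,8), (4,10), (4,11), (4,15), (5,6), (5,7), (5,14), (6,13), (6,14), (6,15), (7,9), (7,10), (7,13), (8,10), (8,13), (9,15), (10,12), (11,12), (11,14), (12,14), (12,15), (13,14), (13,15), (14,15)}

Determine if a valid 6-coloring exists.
A valid 6-coloring: color 1: [5, 10, 11, 15]; color 2: [7, 8, 14]; color 3: [4, 9, 12, 13]; color 4: [6].
(χ(G) = 4 ≤ 6.)

Yes, G is 6-colorable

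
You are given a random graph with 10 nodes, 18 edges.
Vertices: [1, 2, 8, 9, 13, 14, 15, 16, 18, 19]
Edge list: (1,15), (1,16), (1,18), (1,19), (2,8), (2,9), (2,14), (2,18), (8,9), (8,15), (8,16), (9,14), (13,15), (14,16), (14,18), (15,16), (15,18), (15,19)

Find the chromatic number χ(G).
χ(G) = 3

Clique number ω(G) = 3 (lower bound: χ ≥ ω).
The clique on [2, 8, 9] has size 3, forcing χ ≥ 3, and the coloring below uses 3 colors, so χ(G) = 3.
A valid 3-coloring: color 1: [2, 15]; color 2: [9, 13, 16, 18, 19]; color 3: [1, 8, 14].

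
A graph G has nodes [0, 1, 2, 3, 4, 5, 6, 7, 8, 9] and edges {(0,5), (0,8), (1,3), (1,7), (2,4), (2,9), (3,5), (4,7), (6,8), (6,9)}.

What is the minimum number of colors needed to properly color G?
χ(G) = 2

Clique number ω(G) = 2 (lower bound: χ ≥ ω).
The graph is bipartite (no odd cycle), so 2 colors suffice: χ(G) = 2.
A valid 2-coloring: color 1: [1, 4, 5, 8, 9]; color 2: [0, 2, 3, 6, 7].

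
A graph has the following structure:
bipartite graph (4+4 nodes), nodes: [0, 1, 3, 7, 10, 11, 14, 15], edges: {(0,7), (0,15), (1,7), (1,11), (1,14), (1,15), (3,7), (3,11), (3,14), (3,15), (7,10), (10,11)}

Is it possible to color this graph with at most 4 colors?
A valid 4-coloring: color 1: [7, 11, 14, 15]; color 2: [0, 1, 3, 10].
(χ(G) = 2 ≤ 4.)

Yes, G is 4-colorable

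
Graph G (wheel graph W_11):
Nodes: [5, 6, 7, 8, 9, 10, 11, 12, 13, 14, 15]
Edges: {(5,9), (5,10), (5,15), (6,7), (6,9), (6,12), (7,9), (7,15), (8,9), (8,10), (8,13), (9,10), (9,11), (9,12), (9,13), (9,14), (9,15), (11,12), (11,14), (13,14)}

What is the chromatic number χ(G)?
Clique number ω(G) = 3 (lower bound: χ ≥ ω).
The clique on [5, 9, 10] has size 3, forcing χ ≥ 3, and the coloring below uses 3 colors, so χ(G) = 3.
A valid 3-coloring: color 1: [9]; color 2: [5, 7, 8, 12, 14]; color 3: [6, 10, 11, 13, 15].

χ(G) = 3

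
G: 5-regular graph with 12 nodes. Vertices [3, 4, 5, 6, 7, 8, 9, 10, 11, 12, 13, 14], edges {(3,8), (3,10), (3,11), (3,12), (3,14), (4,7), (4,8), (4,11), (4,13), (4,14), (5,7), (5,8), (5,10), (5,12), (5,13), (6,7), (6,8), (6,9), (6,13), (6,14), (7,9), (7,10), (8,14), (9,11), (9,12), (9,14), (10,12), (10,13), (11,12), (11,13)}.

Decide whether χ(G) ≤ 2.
The clique on vertices [3, 8, 14] has size 3 > 2, so it alone needs 3 colors.

No, G is not 2-colorable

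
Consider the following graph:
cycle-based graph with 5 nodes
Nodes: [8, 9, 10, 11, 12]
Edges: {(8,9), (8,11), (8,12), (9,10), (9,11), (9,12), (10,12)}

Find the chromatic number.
χ(G) = 3

Clique number ω(G) = 3 (lower bound: χ ≥ ω).
The clique on [8, 9, 11] has size 3, forcing χ ≥ 3, and the coloring below uses 3 colors, so χ(G) = 3.
A valid 3-coloring: color 1: [9]; color 2: [11, 12]; color 3: [8, 10].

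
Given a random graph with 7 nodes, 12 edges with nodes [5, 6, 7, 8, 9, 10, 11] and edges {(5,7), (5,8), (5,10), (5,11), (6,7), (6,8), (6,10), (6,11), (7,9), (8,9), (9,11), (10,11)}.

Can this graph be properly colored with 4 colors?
Yes, G is 4-colorable

A valid 4-coloring: color 1: [7, 8, 11]; color 2: [5, 6, 9]; color 3: [10].
(χ(G) = 3 ≤ 4.)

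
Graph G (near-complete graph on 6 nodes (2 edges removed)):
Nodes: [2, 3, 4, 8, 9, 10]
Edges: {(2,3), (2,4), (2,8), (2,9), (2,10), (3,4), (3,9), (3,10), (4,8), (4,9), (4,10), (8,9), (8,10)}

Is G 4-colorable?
Yes, G is 4-colorable

A valid 4-coloring: color 1: [2]; color 2: [4]; color 3: [3, 8]; color 4: [9, 10].
(χ(G) = 4 ≤ 4.)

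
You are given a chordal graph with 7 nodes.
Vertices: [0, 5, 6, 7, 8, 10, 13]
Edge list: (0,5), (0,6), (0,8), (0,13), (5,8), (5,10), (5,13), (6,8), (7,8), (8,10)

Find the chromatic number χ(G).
Clique number ω(G) = 3 (lower bound: χ ≥ ω).
The clique on [0, 5, 8] has size 3, forcing χ ≥ 3, and the coloring below uses 3 colors, so χ(G) = 3.
A valid 3-coloring: color 1: [8, 13]; color 2: [0, 7, 10]; color 3: [5, 6].

χ(G) = 3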